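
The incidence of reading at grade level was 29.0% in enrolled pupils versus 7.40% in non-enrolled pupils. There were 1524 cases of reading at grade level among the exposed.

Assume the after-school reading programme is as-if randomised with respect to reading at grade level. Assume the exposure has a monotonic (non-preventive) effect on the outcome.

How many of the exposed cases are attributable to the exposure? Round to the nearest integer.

about 1135 cases

p₁ = 0.29, p₀ = 0.074.
PN = (p₁ − p₀)/p₁ = (0.29 − 0.074) / 0.29 ≈ 0.74483.
Attributable cases ≈ PN × (exposed cases) = 0.74483 × 1524 ≈ 1135.12.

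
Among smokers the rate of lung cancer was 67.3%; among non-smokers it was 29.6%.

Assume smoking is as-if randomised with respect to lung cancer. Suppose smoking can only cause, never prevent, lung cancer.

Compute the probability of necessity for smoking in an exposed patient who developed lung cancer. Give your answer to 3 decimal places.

p₁ = 0.673, p₀ = 0.296.
Under exogeneity and monotonicity, PN = (p₁ − p₀) / p₁.
PN = (0.673 − 0.296) / 0.673 = 0.377 / 0.673 ≈ 0.5602

PN ≈ 0.560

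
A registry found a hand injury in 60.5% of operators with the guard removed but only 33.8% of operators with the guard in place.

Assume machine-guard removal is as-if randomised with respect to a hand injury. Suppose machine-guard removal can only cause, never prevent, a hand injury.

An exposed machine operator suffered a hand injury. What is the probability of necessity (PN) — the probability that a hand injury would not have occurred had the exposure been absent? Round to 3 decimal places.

p₁ = 0.605, p₀ = 0.338.
Under exogeneity and monotonicity, PN = (p₁ − p₀) / p₁.
PN = (0.605 − 0.338) / 0.605 = 0.267 / 0.605 ≈ 0.4413

PN ≈ 0.441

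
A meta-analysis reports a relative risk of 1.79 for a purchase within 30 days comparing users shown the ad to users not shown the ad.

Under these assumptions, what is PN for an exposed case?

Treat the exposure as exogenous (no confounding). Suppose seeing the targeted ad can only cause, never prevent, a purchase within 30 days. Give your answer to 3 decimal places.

Under exogeneity and monotonicity, PN = (RR − 1) / RR = 1 − 1/RR.
PN = (1.79 − 1) / 1.79 = 0.79 / 1.79 ≈ 0.4413

PN ≈ 0.441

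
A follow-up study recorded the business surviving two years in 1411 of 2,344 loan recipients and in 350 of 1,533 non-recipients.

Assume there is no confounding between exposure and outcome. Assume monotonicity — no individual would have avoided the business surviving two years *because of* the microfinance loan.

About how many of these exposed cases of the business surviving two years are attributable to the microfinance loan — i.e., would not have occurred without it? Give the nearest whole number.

p₁ = P(outcome | exposed) = 1411/2344 = 0.60196
p₀ = P(outcome | unexposed) = 350/1533 = 0.22831
PN = (p₁ − p₀)/p₁ = (0.60196 − 0.22831) / 0.60196 ≈ 0.62072.
Attributable cases ≈ PN × (exposed cases) = 0.62072 × 1411 ≈ 875.84.

about 876 cases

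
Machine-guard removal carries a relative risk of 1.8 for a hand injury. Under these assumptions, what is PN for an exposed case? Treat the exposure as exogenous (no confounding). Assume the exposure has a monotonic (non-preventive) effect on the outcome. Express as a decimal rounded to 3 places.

PN ≈ 0.444

Under exogeneity and monotonicity, PN = (RR − 1) / RR = 1 − 1/RR.
PN = (1.8 − 1) / 1.8 = 0.8 / 1.8 ≈ 0.4444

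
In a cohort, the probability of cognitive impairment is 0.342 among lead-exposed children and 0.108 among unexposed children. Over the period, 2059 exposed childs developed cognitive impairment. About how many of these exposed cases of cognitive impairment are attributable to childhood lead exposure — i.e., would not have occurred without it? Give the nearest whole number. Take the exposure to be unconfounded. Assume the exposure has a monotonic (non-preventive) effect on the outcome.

Let p₁ = 0.342, p₀ = 0.108.
PN = (p₁ − p₀)/p₁ = (0.342 − 0.108) / 0.342 ≈ 0.68421.
Attributable cases ≈ PN × (exposed cases) = 0.68421 × 2059 ≈ 1408.79.

about 1409 cases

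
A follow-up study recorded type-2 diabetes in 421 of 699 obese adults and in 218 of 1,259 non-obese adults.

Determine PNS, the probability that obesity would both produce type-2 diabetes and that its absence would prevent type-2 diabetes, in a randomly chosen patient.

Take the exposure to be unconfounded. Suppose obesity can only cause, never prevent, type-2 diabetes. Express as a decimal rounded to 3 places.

PNS ≈ 0.429

p₁ = P(outcome | exposed) = 421/699 = 0.60229
p₀ = P(outcome | unexposed) = 218/1259 = 0.17315
Under exogeneity and monotonicity, PNS = p₁ − p₀.
PNS = 0.60229 − 0.17315 = 0.42914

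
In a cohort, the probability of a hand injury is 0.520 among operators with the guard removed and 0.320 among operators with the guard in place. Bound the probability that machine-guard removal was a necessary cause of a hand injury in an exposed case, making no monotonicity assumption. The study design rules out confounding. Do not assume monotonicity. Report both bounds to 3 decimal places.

Let p₁ = 0.52, p₀ = 0.32.
Under exogeneity alone the bounds on PN are max{0,(p₁−p₀)/p₁} ≤ PN ≤ min{1,(1−p₀)/p₁}.
  lower = (p₁ − p₀)/p₁ = 0.2 / 0.52 ≈ 0.3846
  upper = min{1, (1 − p₀)/p₁} = 0.68 / 0.52 ≈ 1.3077 → capped at 1

0.385 ≤ PN ≤ 1.000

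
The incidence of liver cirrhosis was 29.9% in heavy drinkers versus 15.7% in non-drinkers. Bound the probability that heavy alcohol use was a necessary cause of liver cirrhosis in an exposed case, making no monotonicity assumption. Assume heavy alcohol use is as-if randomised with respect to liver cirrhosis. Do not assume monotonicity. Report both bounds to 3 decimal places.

p₁ = 0.299, p₀ = 0.157.
Under exogeneity alone the bounds on PN are max{0,(p₁−p₀)/p₁} ≤ PN ≤ min{1,(1−p₀)/p₁}.
  lower = (p₁ − p₀)/p₁ = 0.142 / 0.299 ≈ 0.4749
  upper = min{1, (1 − p₀)/p₁} = 0.843 / 0.299 ≈ 2.8194 → capped at 1

0.475 ≤ PN ≤ 1.000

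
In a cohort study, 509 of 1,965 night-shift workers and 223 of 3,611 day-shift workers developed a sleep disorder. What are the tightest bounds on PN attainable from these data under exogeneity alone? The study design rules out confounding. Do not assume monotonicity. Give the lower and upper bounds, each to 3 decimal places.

0.762 ≤ PN ≤ 1.000

p₁ = P(outcome | exposed) = 509/1965 = 0.25903
p₀ = P(outcome | unexposed) = 223/3611 = 0.061756
Under exogeneity alone the bounds on PN are max{0,(p₁−p₀)/p₁} ≤ PN ≤ min{1,(1−p₀)/p₁}.
  lower = (p₁ − p₀)/p₁ = 0.19728 / 0.25903 ≈ 0.7616
  upper = min{1, (1 − p₀)/p₁} = 0.93824 / 0.25903 ≈ 3.6221 → capped at 1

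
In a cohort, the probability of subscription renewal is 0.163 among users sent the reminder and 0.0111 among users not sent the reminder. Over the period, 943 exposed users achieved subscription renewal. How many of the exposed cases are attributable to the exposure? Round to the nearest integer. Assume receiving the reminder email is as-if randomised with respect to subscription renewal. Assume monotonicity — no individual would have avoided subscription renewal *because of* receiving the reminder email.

Let p₁ = 0.163, p₀ = 0.0111.
PN = (p₁ − p₀)/p₁ = (0.163 − 0.0111) / 0.163 ≈ 0.93190.
Attributable cases ≈ PN × (exposed cases) = 0.93190 × 943 ≈ 878.78.

about 879 cases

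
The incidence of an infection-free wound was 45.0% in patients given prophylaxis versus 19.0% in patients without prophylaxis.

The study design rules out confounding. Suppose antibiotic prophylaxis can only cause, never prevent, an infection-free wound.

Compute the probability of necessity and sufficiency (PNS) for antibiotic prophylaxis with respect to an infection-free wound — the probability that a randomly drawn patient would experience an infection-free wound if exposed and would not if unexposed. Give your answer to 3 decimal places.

PNS ≈ 0.260

p₁ = 0.45, p₀ = 0.19.
Under exogeneity and monotonicity, PNS = p₁ − p₀.
PNS = 0.45 − 0.19 = 0.26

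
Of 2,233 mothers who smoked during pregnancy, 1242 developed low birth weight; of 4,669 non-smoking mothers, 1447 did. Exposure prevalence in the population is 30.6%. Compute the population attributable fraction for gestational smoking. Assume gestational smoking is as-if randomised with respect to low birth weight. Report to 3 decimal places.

p₁ = P(outcome | exposed) = 1242/2233 = 0.5562
p₀ = P(outcome | unexposed) = 1447/4669 = 0.30992
Overall risk P(Y=1) = π·p₁ + (1−π)·p₀ = 0.306×0.5562 + 0.694×0.30992 = 0.38528.
Under exogeneity, PAF = [P(Y=1) − p₀] / P(Y=1).
PAF = (0.38528 − 0.30992) / 0.38528 ≈ 0.1956

PAF ≈ 0.196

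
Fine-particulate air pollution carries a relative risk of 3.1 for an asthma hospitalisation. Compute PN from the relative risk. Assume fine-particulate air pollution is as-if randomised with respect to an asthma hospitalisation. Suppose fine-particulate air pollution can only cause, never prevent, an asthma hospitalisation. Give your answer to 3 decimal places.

Under exogeneity and monotonicity, PN = (RR − 1) / RR = 1 − 1/RR.
PN = (3.1 − 1) / 3.1 = 2.1 / 3.1 ≈ 0.6774

PN ≈ 0.677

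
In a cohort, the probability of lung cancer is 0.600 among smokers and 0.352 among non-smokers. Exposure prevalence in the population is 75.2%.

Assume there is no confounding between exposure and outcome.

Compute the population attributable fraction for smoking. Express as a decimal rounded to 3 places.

PAF ≈ 0.346

Let p₁ = 0.6, p₀ = 0.352.
Overall risk P(Y=1) = π·p₁ + (1−π)·p₀ = 0.752×0.6 + 0.248×0.352 = 0.5385.
Under exogeneity, PAF = [P(Y=1) − p₀] / P(Y=1).
PAF = (0.5385 − 0.352) / 0.5385 ≈ 0.3463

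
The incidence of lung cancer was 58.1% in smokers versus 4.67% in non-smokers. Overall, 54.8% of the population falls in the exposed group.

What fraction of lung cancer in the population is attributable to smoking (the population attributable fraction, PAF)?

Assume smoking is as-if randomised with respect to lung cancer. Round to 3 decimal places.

PAF ≈ 0.862

p₁ = 0.581, p₀ = 0.0467.
Overall risk P(Y=1) = π·p₁ + (1−π)·p₀ = 0.548×0.581 + 0.452×0.0467 = 0.3395.
Under exogeneity, PAF = [P(Y=1) − p₀] / P(Y=1).
PAF = (0.3395 − 0.0467) / 0.3395 ≈ 0.8624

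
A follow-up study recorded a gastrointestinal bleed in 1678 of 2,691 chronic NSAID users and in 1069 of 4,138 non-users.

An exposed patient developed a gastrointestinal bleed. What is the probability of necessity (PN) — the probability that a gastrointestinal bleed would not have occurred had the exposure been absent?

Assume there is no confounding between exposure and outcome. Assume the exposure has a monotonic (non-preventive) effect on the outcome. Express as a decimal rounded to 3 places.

PN ≈ 0.586

p₁ = P(outcome | exposed) = 1678/2691 = 0.62356
p₀ = P(outcome | unexposed) = 1069/4138 = 0.25834
Under exogeneity and monotonicity, PN = (p₁ − p₀) / p₁.
PN = (0.62356 − 0.25834) / 0.62356 = 0.36522 / 0.62356 ≈ 0.5857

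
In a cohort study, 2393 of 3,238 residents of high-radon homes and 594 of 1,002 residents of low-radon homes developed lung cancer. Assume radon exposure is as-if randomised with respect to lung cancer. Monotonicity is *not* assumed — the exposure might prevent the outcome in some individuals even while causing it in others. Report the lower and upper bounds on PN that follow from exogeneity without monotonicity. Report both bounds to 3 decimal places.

p₁ = P(outcome | exposed) = 2393/3238 = 0.73904
p₀ = P(outcome | unexposed) = 594/1002 = 0.59281
Under exogeneity alone the bounds on PN are max{0,(p₁−p₀)/p₁} ≤ PN ≤ min{1,(1−p₀)/p₁}.
  lower = (p₁ − p₀)/p₁ = 0.14622 / 0.73904 ≈ 0.1979
  upper = min{1, (1 − p₀)/p₁} = 0.40719 / 0.73904 ≈ 0.5510

0.198 ≤ PN ≤ 0.551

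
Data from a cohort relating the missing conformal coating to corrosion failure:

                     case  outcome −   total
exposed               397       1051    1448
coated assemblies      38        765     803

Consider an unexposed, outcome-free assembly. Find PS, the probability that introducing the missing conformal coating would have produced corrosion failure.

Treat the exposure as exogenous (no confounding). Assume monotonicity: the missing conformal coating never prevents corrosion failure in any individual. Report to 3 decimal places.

p₁ = P(outcome | exposed) = 397/1448 = 0.27417
p₀ = P(outcome | unexposed) = 38/803 = 0.047323
Under exogeneity and monotonicity, PS = (p₁ − p₀)/(1 − p₀).
PS = (0.27417 − 0.047323) / 0.95268 ≈ 0.2381

PS ≈ 0.238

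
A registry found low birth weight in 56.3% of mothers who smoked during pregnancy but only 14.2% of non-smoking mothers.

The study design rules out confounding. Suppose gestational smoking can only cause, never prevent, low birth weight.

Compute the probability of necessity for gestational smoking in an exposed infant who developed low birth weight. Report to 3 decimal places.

PN ≈ 0.748

p₁ = 0.563, p₀ = 0.142.
Under exogeneity and monotonicity, PN = (p₁ − p₀) / p₁.
PN = (0.563 − 0.142) / 0.563 = 0.421 / 0.563 ≈ 0.7478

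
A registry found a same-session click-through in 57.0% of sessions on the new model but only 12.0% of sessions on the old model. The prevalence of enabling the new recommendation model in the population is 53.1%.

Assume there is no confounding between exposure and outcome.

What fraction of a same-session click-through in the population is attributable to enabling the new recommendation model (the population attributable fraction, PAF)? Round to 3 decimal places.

p₁ = 0.57, p₀ = 0.12.
Overall risk P(Y=1) = π·p₁ + (1−π)·p₀ = 0.531×0.57 + 0.469×0.12 = 0.35895.
Under exogeneity, PAF = [P(Y=1) − p₀] / P(Y=1).
PAF = (0.35895 − 0.12) / 0.35895 ≈ 0.6657

PAF ≈ 0.666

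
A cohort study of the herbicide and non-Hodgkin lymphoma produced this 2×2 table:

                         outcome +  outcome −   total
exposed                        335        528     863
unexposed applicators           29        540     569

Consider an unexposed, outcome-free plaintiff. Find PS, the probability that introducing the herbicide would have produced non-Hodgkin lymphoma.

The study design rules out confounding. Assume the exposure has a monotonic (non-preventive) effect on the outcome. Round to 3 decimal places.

PS ≈ 0.355

p₁ = P(outcome | exposed) = 335/863 = 0.38818
p₀ = P(outcome | unexposed) = 29/569 = 0.050967
Under exogeneity and monotonicity, PS = (p₁ − p₀)/(1 − p₀).
PS = (0.38818 − 0.050967) / 0.94903 ≈ 0.3553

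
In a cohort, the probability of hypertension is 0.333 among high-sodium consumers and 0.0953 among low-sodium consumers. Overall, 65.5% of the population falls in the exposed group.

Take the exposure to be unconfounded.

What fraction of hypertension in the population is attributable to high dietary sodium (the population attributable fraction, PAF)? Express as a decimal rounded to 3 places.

Let p₁ = 0.333, p₀ = 0.0953.
Overall risk P(Y=1) = π·p₁ + (1−π)·p₀ = 0.655×0.333 + 0.345×0.0953 = 0.25099.
Under exogeneity, PAF = [P(Y=1) − p₀] / P(Y=1).
PAF = (0.25099 − 0.0953) / 0.25099 ≈ 0.6203

PAF ≈ 0.620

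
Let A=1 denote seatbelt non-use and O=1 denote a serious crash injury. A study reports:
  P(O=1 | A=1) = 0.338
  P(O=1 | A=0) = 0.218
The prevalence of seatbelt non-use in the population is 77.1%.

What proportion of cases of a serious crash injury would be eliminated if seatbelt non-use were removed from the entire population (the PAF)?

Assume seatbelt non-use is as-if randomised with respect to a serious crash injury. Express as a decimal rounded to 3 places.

Let p₁ = 0.338, p₀ = 0.218.
Overall risk P(Y=1) = π·p₁ + (1−π)·p₀ = 0.771×0.338 + 0.229×0.218 = 0.31052.
Under exogeneity, PAF = [P(Y=1) − p₀] / P(Y=1).
PAF = (0.31052 − 0.218) / 0.31052 ≈ 0.2980

PAF ≈ 0.298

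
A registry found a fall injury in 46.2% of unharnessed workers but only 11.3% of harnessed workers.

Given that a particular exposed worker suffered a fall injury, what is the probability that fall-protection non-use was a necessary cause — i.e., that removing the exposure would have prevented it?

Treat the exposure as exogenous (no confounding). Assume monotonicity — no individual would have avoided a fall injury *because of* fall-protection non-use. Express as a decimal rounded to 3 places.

p₁ = 0.462, p₀ = 0.113.
Under exogeneity and monotonicity, PN = (p₁ − p₀) / p₁.
PN = (0.462 − 0.113) / 0.462 = 0.349 / 0.462 ≈ 0.7554

PN ≈ 0.755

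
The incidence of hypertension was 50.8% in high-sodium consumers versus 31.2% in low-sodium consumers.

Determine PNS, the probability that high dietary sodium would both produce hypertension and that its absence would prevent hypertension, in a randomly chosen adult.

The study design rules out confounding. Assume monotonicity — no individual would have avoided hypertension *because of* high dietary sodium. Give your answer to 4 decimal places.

PNS ≈ 0.1960

p₁ = 0.508, p₀ = 0.312.
Under exogeneity and monotonicity, PNS = p₁ − p₀.
PNS = 0.508 − 0.312 = 0.196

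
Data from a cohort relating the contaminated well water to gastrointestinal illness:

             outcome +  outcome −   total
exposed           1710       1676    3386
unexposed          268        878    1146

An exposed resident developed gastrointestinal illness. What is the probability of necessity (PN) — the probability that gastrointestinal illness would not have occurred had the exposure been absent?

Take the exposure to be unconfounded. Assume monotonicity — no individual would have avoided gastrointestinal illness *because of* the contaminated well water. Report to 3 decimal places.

PN ≈ 0.537

p₁ = P(outcome | exposed) = 1710/3386 = 0.50502
p₀ = P(outcome | unexposed) = 268/1146 = 0.23386
Under exogeneity and monotonicity, PN = (p₁ − p₀) / p₁.
PN = (0.50502 − 0.23386) / 0.50502 = 0.27116 / 0.50502 ≈ 0.5369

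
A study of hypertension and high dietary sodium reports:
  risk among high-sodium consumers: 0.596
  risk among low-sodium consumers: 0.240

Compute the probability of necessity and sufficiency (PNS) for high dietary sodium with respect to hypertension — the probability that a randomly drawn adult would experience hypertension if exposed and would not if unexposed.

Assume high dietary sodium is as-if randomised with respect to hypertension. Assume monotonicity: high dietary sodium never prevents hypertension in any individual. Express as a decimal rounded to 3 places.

Let p₁ = 0.596, p₀ = 0.24.
Under exogeneity and monotonicity, PNS = p₁ − p₀.
PNS = 0.596 − 0.24 = 0.356

PNS ≈ 0.356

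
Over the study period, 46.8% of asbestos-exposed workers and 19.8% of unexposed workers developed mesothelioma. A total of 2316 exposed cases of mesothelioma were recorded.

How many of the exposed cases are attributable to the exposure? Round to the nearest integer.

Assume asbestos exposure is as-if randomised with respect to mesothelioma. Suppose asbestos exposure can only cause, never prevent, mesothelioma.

p₁ = 0.468, p₀ = 0.198.
PN = (p₁ − p₀)/p₁ = (0.468 − 0.198) / 0.468 ≈ 0.57692.
Attributable cases ≈ PN × (exposed cases) = 0.57692 × 2316 ≈ 1336.15.

about 1336 cases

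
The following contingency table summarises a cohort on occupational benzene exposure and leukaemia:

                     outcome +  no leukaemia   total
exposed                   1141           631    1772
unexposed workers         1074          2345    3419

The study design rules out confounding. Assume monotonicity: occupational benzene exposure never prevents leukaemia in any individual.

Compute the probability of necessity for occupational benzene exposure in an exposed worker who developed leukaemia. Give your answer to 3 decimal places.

PN ≈ 0.512

p₁ = P(outcome | exposed) = 1141/1772 = 0.64391
p₀ = P(outcome | unexposed) = 1074/3419 = 0.31413
Under exogeneity and monotonicity, PN = (p₁ − p₀) / p₁.
PN = (0.64391 − 0.31413) / 0.64391 = 0.32978 / 0.64391 ≈ 0.5122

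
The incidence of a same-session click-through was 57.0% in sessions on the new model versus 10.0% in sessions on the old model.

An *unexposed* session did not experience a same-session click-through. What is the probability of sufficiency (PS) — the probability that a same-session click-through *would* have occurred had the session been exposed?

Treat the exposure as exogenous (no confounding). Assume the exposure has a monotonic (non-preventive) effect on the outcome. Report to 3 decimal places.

PS ≈ 0.522

p₁ = 0.57, p₀ = 0.1.
Under exogeneity and monotonicity, PS = (p₁ − p₀) / (1 − p₀).
PS = (0.57 − 0.1) / (1 − 0.1) = 0.47 / 0.9 ≈ 0.5222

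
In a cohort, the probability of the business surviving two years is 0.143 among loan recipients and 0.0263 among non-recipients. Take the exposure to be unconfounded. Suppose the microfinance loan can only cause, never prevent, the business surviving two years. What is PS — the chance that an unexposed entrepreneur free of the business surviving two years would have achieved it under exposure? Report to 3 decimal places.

PS ≈ 0.120

Let p₁ = 0.143, p₀ = 0.0263.
Under exogeneity and monotonicity, PS = (p₁ − p₀) / (1 − p₀).
PS = (0.143 − 0.0263) / (1 − 0.0263) = 0.1167 / 0.9737 ≈ 0.1199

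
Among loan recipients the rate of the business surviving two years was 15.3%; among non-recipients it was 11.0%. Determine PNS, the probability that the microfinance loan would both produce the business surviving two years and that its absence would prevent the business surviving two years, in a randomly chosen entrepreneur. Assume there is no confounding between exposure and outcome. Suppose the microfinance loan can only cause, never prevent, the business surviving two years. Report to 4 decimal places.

p₁ = 0.153, p₀ = 0.11.
Under exogeneity and monotonicity, PNS = p₁ − p₀.
PNS = 0.153 − 0.11 = 0.043

PNS ≈ 0.0430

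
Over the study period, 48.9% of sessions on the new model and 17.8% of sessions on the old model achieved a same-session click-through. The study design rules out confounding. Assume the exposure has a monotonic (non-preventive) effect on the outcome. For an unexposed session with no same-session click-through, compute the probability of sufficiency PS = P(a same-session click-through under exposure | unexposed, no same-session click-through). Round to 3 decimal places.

p₁ = 0.489, p₀ = 0.178.
Under exogeneity and monotonicity, PS = (p₁ − p₀) / (1 − p₀).
PS = (0.489 − 0.178) / (1 − 0.178) = 0.311 / 0.822 ≈ 0.3783

PS ≈ 0.378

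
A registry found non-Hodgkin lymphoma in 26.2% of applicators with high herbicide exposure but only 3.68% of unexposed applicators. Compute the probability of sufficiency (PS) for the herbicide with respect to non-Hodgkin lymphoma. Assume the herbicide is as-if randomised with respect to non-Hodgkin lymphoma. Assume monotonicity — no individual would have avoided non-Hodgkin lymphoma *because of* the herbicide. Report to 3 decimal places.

PS ≈ 0.234

p₁ = 0.262, p₀ = 0.0368.
Under exogeneity and monotonicity, PS = (p₁ − p₀) / (1 − p₀).
PS = (0.262 − 0.0368) / (1 − 0.0368) = 0.2252 / 0.9632 ≈ 0.2338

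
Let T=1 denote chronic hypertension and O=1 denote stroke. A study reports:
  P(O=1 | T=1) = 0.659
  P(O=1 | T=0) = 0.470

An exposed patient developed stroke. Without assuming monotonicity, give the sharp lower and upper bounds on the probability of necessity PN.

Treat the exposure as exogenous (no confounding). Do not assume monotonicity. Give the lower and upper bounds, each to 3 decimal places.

0.287 ≤ PN ≤ 0.804

Let p₁ = 0.659, p₀ = 0.47.
Under exogeneity alone the bounds on PN are max{0,(p₁−p₀)/p₁} ≤ PN ≤ min{1,(1−p₀)/p₁}.
  lower = (p₁ − p₀)/p₁ = 0.189 / 0.659 ≈ 0.2868
  upper = min{1, (1 − p₀)/p₁} = 0.53 / 0.659 ≈ 0.8042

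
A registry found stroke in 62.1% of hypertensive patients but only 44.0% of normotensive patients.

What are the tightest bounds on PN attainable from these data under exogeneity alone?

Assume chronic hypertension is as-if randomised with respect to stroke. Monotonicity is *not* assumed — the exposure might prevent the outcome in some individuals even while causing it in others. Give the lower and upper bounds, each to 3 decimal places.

p₁ = 0.621, p₀ = 0.44.
Under exogeneity alone the bounds on PN are max{0,(p₁−p₀)/p₁} ≤ PN ≤ min{1,(1−p₀)/p₁}.
  lower = (p₁ − p₀)/p₁ = 0.181 / 0.621 ≈ 0.2915
  upper = min{1, (1 − p₀)/p₁} = 0.56 / 0.621 ≈ 0.9018

0.291 ≤ PN ≤ 0.902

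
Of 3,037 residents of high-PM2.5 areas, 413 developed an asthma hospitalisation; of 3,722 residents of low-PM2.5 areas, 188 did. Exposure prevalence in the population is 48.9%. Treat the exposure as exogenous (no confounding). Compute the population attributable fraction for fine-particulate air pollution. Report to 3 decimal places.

p₁ = P(outcome | exposed) = 413/3037 = 0.13599
p₀ = P(outcome | unexposed) = 188/3722 = 0.05051
Overall risk P(Y=1) = π·p₁ + (1−π)·p₀ = 0.489×0.13599 + 0.511×0.05051 = 0.09231.
Under exogeneity, PAF = [P(Y=1) − p₀] / P(Y=1).
PAF = (0.09231 − 0.05051) / 0.09231 ≈ 0.4528

PAF ≈ 0.453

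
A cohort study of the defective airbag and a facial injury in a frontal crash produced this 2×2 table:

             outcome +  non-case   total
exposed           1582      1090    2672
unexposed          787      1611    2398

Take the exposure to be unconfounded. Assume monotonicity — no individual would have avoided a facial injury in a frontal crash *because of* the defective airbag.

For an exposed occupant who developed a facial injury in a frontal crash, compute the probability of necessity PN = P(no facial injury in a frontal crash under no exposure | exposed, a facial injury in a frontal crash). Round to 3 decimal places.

PN ≈ 0.446

p₁ = P(outcome | exposed) = 1582/2672 = 0.59207
p₀ = P(outcome | unexposed) = 787/2398 = 0.32819
Under exogeneity and monotonicity, PN = (p₁ − p₀) / p₁.
PN = (0.59207 − 0.32819) / 0.59207 = 0.26388 / 0.59207 ≈ 0.4457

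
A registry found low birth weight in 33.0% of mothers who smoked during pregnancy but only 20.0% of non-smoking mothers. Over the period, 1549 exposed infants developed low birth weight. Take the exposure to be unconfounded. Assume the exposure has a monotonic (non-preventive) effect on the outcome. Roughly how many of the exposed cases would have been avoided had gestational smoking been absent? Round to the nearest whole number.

about 610 cases

p₁ = 0.33, p₀ = 0.2.
PN = (p₁ − p₀)/p₁ = (0.33 − 0.2) / 0.33 ≈ 0.39394.
Attributable cases ≈ PN × (exposed cases) = 0.39394 × 1549 ≈ 610.21.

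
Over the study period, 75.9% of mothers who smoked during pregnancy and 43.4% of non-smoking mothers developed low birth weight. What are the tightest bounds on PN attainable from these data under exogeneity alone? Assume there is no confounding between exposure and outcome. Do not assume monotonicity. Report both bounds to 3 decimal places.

p₁ = 0.759, p₀ = 0.434.
Under exogeneity alone the bounds on PN are max{0,(p₁−p₀)/p₁} ≤ PN ≤ min{1,(1−p₀)/p₁}.
  lower = (p₁ − p₀)/p₁ = 0.325 / 0.759 ≈ 0.4282
  upper = min{1, (1 − p₀)/p₁} = 0.566 / 0.759 ≈ 0.7457

0.428 ≤ PN ≤ 0.746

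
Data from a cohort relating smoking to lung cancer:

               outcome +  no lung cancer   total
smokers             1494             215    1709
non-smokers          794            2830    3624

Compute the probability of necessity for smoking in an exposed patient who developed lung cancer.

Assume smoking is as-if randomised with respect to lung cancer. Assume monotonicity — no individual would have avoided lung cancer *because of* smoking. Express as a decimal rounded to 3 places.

p₁ = P(outcome | exposed) = 1494/1709 = 0.8742
p₀ = P(outcome | unexposed) = 794/3624 = 0.21909
Under exogeneity and monotonicity, PN = (p₁ − p₀)/p₁.
PN = (0.8742 − 0.21909) / 0.8742 ≈ 0.7494

PN ≈ 0.749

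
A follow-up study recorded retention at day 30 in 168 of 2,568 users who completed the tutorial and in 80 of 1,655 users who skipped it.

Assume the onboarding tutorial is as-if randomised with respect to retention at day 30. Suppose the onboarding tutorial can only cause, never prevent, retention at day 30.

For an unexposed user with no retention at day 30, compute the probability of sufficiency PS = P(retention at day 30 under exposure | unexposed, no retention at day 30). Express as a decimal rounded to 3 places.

p₁ = P(outcome | exposed) = 168/2568 = 0.065421
p₀ = P(outcome | unexposed) = 80/1655 = 0.048338
Under exogeneity and monotonicity, PS = (p₁ − p₀) / (1 − p₀).
PS = (0.065421 − 0.048338) / (1 − 0.048338) = 0.017082 / 0.95166 ≈ 0.0179

PS ≈ 0.018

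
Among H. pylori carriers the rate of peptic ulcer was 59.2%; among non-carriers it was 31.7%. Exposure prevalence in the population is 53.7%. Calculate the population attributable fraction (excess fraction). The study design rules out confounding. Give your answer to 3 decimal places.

p₁ = 0.592, p₀ = 0.317.
Overall risk P(Y=1) = π·p₁ + (1−π)·p₀ = 0.537×0.592 + 0.463×0.317 = 0.46468.
Under exogeneity, PAF = [P(Y=1) − p₀] / P(Y=1).
PAF = (0.46468 − 0.317) / 0.46468 ≈ 0.3178

PAF ≈ 0.318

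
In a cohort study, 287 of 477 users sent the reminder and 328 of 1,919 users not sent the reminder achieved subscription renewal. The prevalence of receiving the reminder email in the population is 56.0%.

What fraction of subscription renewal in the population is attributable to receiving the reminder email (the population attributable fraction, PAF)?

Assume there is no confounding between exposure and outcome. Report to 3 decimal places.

PAF ≈ 0.585

p₁ = P(outcome | exposed) = 287/477 = 0.60168
p₀ = P(outcome | unexposed) = 328/1919 = 0.17092
Overall risk P(Y=1) = π·p₁ + (1−π)·p₀ = 0.56×0.60168 + 0.44×0.17092 = 0.41215.
Under exogeneity, PAF = [P(Y=1) − p₀] / P(Y=1).
PAF = (0.41215 − 0.17092) / 0.41215 ≈ 0.5853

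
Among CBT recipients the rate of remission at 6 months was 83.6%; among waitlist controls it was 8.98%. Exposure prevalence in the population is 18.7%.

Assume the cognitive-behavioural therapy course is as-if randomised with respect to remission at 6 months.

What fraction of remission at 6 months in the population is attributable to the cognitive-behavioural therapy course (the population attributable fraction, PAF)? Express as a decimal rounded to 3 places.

PAF ≈ 0.608

p₁ = 0.836, p₀ = 0.0898.
Overall risk P(Y=1) = π·p₁ + (1−π)·p₀ = 0.187×0.836 + 0.813×0.0898 = 0.22934.
Under exogeneity, PAF = [P(Y=1) − p₀] / P(Y=1).
PAF = (0.22934 − 0.0898) / 0.22934 ≈ 0.6084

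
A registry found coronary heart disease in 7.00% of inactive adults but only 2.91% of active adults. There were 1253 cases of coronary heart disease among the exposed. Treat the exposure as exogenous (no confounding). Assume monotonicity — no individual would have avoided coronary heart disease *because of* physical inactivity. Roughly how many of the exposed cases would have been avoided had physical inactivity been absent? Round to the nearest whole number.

p₁ = 0.07, p₀ = 0.0291.
PN = (p₁ − p₀)/p₁ = (0.07 − 0.0291) / 0.07 ≈ 0.58429.
Attributable cases ≈ PN × (exposed cases) = 0.58429 × 1253 ≈ 732.11.

about 732 cases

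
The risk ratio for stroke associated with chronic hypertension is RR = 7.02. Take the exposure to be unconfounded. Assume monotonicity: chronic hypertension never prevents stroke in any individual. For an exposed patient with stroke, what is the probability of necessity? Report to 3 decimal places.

PN ≈ 0.858

Under exogeneity and monotonicity, PN = (RR − 1) / RR = 1 − 1/RR.
PN = (7.02 − 1) / 7.02 = 6.02 / 7.02 ≈ 0.8575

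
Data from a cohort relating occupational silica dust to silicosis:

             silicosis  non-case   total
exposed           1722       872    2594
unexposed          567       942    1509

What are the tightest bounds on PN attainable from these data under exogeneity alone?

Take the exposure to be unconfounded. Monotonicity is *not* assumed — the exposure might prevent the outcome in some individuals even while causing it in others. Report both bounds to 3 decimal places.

0.434 ≤ PN ≤ 0.940

p₁ = P(outcome | exposed) = 1722/2594 = 0.66384
p₀ = P(outcome | unexposed) = 567/1509 = 0.37575
Under exogeneity alone the bounds on PN are max{0,(p₁−p₀)/p₁} ≤ PN ≤ min{1,(1−p₀)/p₁}.
  lower = (p₁ − p₀)/p₁ = 0.28809 / 0.66384 ≈ 0.4340
  upper = min{1, (1 − p₀)/p₁} = 0.62425 / 0.66384 ≈ 0.9404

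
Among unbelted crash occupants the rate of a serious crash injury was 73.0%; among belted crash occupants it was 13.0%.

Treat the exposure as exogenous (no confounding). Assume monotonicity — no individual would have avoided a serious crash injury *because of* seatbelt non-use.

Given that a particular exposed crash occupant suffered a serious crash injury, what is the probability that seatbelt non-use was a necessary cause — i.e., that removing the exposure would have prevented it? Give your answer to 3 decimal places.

PN ≈ 0.822

p₁ = 0.73, p₀ = 0.13.
Under exogeneity and monotonicity, PN = (p₁ − p₀) / p₁.
PN = (0.73 − 0.13) / 0.73 = 0.6 / 0.73 ≈ 0.8219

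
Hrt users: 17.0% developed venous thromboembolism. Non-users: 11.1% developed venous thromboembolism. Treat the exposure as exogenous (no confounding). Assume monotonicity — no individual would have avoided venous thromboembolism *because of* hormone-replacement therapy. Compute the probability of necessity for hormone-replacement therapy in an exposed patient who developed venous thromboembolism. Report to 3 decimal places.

p₁ = 0.17, p₀ = 0.111.
Under exogeneity and monotonicity, PN = (p₁ − p₀) / p₁.
PN = (0.17 − 0.111) / 0.17 = 0.059 / 0.17 ≈ 0.3471

PN ≈ 0.347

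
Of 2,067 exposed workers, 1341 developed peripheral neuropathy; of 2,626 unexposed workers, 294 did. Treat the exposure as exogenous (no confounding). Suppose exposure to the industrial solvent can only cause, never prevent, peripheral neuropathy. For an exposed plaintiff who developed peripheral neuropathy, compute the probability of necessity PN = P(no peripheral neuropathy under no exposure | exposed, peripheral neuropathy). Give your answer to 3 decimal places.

p₁ = P(outcome | exposed) = 1341/2067 = 0.64877
p₀ = P(outcome | unexposed) = 294/2626 = 0.11196
Under exogeneity and monotonicity, PN = (p₁ − p₀) / p₁.
PN = (0.64877 − 0.11196) / 0.64877 = 0.53681 / 0.64877 ≈ 0.8274

PN ≈ 0.827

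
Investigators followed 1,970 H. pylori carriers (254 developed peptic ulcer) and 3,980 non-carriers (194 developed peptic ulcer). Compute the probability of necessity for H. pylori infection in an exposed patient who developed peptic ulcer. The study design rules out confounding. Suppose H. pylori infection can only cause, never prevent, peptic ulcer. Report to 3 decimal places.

p₁ = P(outcome | exposed) = 254/1970 = 0.12893
p₀ = P(outcome | unexposed) = 194/3980 = 0.048744
Under exogeneity and monotonicity, PN = (p₁ − p₀) / p₁.
PN = (0.12893 − 0.048744) / 0.12893 = 0.08019 / 0.12893 ≈ 0.6219

PN ≈ 0.622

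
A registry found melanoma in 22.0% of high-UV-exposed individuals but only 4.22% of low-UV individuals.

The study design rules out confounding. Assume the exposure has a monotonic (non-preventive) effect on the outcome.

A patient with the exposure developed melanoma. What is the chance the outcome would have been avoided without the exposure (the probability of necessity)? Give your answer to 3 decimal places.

PN ≈ 0.808

p₁ = 0.22, p₀ = 0.0422.
Under exogeneity and monotonicity, PN = (p₁ − p₀) / p₁.
PN = (0.22 − 0.0422) / 0.22 = 0.1778 / 0.22 ≈ 0.8082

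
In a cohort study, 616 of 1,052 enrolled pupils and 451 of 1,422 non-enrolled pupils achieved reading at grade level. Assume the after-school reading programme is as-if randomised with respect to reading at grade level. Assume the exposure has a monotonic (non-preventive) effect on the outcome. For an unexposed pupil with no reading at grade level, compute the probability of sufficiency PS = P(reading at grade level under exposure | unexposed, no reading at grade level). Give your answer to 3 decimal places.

PS ≈ 0.393

p₁ = P(outcome | exposed) = 616/1052 = 0.58555
p₀ = P(outcome | unexposed) = 451/1422 = 0.31716
Under exogeneity and monotonicity, PS = (p₁ − p₀) / (1 − p₀).
PS = (0.58555 − 0.31716) / (1 − 0.31716) = 0.26839 / 0.68284 ≈ 0.3931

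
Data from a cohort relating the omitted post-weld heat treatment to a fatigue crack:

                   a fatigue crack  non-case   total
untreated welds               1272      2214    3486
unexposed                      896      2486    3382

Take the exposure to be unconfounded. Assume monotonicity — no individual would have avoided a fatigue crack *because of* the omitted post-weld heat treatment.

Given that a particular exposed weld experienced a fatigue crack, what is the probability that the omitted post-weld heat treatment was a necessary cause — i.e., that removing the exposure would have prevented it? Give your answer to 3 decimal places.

PN ≈ 0.274

p₁ = P(outcome | exposed) = 1272/3486 = 0.36489
p₀ = P(outcome | unexposed) = 896/3382 = 0.26493
Under exogeneity and monotonicity, PN = (p₁ − p₀) / p₁.
PN = (0.36489 − 0.26493) / 0.36489 = 0.099956 / 0.36489 ≈ 0.2739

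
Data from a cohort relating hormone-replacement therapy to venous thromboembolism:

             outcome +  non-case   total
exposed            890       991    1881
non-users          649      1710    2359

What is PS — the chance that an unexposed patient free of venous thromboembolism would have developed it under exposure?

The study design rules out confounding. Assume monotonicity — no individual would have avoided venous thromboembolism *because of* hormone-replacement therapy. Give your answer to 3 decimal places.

PS ≈ 0.273

p₁ = P(outcome | exposed) = 890/1881 = 0.47315
p₀ = P(outcome | unexposed) = 649/2359 = 0.27512
Under exogeneity and monotonicity, PS = (p₁ − p₀)/(1 − p₀).
PS = (0.47315 − 0.27512) / 0.72488 ≈ 0.2732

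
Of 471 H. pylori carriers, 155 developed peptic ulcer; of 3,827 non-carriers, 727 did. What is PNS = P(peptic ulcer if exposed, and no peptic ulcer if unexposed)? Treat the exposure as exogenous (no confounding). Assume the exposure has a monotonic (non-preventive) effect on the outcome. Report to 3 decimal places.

p₁ = P(outcome | exposed) = 155/471 = 0.32909
p₀ = P(outcome | unexposed) = 727/3827 = 0.18997
Under exogeneity and monotonicity, PNS = p₁ − p₀.
PNS = 0.32909 − 0.18997 = 0.13912

PNS ≈ 0.139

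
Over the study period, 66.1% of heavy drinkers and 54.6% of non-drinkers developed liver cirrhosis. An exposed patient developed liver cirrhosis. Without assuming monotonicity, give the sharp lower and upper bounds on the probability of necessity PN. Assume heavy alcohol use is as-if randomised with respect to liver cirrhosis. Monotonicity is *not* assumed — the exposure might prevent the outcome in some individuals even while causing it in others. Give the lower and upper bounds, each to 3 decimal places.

0.174 ≤ PN ≤ 0.687

p₁ = 0.661, p₀ = 0.546.
Under exogeneity alone the bounds on PN are max{0,(p₁−p₀)/p₁} ≤ PN ≤ min{1,(1−p₀)/p₁}.
  lower = (p₁ − p₀)/p₁ = 0.115 / 0.661 ≈ 0.1740
  upper = min{1, (1 − p₀)/p₁} = 0.454 / 0.661 ≈ 0.6868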